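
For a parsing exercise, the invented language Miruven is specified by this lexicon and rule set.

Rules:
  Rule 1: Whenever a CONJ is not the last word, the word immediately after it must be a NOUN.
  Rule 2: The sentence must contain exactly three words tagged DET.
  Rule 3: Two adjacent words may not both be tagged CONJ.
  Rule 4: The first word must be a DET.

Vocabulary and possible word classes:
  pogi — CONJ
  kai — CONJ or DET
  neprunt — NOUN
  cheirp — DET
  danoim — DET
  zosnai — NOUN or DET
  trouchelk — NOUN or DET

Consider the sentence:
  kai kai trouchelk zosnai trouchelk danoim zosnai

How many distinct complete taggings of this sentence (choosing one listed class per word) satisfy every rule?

4

Candidates per position — 1:kai {CONJ,DET}; 2:kai {CONJ,DET}; 3:trouchelk {NOUN,DET}; 4:zosnai {NOUN,DET}; 5:trouchelk {NOUN,DET}; 6:danoim {DET}; 7:zosnai {NOUN,DET}.
There are 64 candidate sequences in total.
The sequences that satisfy every rule: DET CONJ NOUN NOUN NOUN DET DET; DET CONJ NOUN NOUN DET DET NOUN; DET CONJ NOUN DET NOUN DET NOUN; DET DET NOUN NOUN NOUN DET NOUN.
Count = 4.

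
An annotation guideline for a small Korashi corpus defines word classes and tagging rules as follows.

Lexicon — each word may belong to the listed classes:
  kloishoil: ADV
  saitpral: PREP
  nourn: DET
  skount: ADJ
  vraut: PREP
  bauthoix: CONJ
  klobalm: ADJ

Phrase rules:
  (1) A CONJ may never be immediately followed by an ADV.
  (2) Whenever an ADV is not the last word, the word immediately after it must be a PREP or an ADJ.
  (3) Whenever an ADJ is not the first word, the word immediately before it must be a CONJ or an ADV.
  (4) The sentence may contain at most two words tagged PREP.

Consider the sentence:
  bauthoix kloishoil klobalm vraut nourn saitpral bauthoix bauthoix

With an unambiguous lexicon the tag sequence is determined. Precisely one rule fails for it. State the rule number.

1

Fixed tagging: CONJ ADV ADJ PREP DET PREP CONJ CONJ.
Checking each rule: R1 fails, R2 ok, R3 ok, R4 ok.
Only rule 1 fails.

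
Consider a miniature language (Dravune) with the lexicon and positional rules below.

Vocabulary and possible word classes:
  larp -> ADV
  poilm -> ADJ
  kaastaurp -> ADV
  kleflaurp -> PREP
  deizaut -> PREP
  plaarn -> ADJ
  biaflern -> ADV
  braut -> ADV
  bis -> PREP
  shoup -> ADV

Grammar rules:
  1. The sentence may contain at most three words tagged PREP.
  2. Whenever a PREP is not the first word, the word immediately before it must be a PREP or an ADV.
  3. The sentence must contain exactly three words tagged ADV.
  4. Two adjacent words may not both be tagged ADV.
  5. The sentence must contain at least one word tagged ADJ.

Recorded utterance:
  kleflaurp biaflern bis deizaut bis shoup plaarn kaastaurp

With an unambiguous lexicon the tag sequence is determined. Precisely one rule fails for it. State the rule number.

Fixed tagging: PREP ADV PREP PREP PREP ADV ADJ ADV.
Applying the rules: R1 ✗, R2 ✓, R3 ✓, R4 ✓, R5 ✓.
Only rule 1 fails.

1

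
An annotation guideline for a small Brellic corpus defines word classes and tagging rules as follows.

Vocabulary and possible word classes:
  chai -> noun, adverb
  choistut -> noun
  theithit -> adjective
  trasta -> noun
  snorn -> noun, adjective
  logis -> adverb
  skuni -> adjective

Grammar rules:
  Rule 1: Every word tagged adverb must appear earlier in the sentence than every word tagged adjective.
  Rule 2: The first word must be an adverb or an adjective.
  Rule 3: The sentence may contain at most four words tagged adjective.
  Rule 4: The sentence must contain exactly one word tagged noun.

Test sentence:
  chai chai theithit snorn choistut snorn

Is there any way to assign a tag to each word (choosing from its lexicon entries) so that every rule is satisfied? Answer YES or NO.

YES

Candidates per position — 1:chai {noun,adverb}; 2:chai {noun,adverb}; 3:theithit {adjective}; 4:snorn {noun,adjective}; 5:choistut {noun}; 6:snorn {noun,adjective}.
One satisfying assignment: adverb adverb adjective adjective noun adjective.
Verifying each rule — rule 1 ok; rule 2 ok; rule 3 ok; rule 4 ok.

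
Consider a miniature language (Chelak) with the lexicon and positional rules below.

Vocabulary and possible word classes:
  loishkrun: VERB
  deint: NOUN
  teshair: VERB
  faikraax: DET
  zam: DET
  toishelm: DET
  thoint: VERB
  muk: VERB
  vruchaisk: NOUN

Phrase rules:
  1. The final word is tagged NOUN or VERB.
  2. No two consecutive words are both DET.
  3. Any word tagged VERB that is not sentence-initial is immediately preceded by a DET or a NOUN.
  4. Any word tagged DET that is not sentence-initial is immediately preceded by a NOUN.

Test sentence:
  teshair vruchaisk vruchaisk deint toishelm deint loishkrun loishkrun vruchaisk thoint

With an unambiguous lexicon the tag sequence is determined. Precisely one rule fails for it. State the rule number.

Fixed tagging: VERB NOUN NOUN NOUN DET NOUN VERB VERB NOUN VERB.
Rule check: R1 holds, R2 holds, R3 violated, R4 holds.
Only rule 3 fails.

3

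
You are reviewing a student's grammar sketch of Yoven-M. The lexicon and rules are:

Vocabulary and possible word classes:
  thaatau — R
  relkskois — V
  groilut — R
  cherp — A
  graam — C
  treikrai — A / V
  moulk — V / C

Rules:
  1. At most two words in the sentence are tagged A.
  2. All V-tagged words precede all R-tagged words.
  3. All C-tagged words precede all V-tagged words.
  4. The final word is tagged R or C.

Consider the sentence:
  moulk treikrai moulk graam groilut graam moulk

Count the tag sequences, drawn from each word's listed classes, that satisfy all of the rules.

1

Candidates per position — 1:moulk {V,C}; 2:treikrai {A,V}; 3:moulk {V,C}; 4:graam {C}; 5:groilut {R}; 6:graam {C}; 7:moulk {V,C}.
There are 16 candidate sequences in total.
The sequences that satisfy every rule: C A C C R C C.
Count = 1.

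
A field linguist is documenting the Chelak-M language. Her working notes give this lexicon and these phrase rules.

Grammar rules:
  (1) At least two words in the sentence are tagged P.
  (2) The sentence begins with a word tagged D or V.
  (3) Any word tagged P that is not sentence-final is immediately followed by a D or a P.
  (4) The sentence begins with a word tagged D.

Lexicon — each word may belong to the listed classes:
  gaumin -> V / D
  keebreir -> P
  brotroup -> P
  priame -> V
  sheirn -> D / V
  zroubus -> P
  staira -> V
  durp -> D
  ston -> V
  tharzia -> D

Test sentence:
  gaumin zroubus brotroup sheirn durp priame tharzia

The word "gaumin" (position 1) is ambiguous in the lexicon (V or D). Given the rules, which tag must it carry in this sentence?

D

Candidates per position — 1:gaumin {V,D}; 2:zroubus {P}; 3:brotroup {P}; 4:sheirn {D,V}; 5:durp {D}; 6:priame {V}; 7:tharzia {D}.
At position 1, choosing V makes rule 4 impossible to satisfy; hence D.
At position 4, choosing V makes rule 3 impossible to satisfy; hence D.
The only consistent sequence is: D P P D D V D.
Verifying each rule — rule 1 ✓; rule 2 ✓; rule 3 ✓; rule 4 ✓.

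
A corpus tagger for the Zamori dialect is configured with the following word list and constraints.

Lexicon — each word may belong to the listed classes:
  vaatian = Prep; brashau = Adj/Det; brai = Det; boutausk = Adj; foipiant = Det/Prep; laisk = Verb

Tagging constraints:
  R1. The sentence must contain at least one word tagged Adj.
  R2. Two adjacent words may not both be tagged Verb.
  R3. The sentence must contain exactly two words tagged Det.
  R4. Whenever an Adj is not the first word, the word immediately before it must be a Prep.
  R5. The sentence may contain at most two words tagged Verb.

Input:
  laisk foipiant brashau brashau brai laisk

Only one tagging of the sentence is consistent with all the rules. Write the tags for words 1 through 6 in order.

Candidates per position — 1:laisk {Verb}; 2:foipiant {Det,Prep}; 3:brashau {Adj,Det}; 4:brashau {Adj,Det}; 5:brai {Det}; 6:laisk {Verb}.
At position 4, choosing Adj makes rule 4 impossible to satisfy; hence Det.
At position 2, choosing Det makes rule 3 impossible to satisfy; hence Prep.
At position 3, choosing Det makes rule 1 impossible to satisfy; hence Adj.
That leaves exactly one tagging: Verb Prep Adj Det Det Verb.
Check: rule 1 satisfied; rule 2 satisfied; rule 3 satisfied; rule 4 satisfied; rule 5 satisfied.

Verb Prep Adj Det Det Verb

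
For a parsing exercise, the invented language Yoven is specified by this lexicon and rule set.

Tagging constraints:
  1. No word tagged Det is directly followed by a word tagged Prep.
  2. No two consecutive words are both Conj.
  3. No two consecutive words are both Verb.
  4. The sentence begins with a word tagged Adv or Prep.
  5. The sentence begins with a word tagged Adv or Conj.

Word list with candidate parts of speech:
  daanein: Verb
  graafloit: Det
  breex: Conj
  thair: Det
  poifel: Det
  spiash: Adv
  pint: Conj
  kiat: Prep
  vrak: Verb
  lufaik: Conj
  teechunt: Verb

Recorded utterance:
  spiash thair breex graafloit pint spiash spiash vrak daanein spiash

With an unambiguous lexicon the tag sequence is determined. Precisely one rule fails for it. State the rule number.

Fixed tagging: Adv Det Conj Det Conj Adv Adv Verb Verb Adv.
Applying the rules: R1 ✓, R2 ✓, R3 ✗, R4 ✓, R5 ✓.
Only rule 3 fails.

3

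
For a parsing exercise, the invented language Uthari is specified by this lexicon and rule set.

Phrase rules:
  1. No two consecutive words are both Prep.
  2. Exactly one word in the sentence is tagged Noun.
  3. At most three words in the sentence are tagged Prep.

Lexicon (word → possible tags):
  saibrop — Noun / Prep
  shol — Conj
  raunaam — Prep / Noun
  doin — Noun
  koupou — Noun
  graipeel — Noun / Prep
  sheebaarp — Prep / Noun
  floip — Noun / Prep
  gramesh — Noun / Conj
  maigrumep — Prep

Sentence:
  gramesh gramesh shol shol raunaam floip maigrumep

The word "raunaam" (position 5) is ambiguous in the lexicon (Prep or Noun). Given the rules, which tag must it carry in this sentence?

Prep

Candidates per position — 1:gramesh {Noun,Conj}; 2:gramesh {Noun,Conj}; 3:shol {Conj}; 4:shol {Conj}; 5:raunaam {Prep,Noun}; 6:floip {Noun,Prep}; 7:maigrumep {Prep}.
At position 6, choosing Prep makes rule 1 impossible to satisfy; hence Noun.
At position 1, choosing Noun makes rule 2 impossible to satisfy; hence Conj.
At position 2, choosing Noun makes rule 2 impossible to satisfy; hence Conj.
At position 5, choosing Noun makes rule 2 impossible to satisfy; hence Prep.
The only consistent sequence is: Conj Conj Conj Conj Prep Noun Prep.
Rule-by-rule: rule 1 satisfied; rule 2 satisfied; rule 3 satisfied.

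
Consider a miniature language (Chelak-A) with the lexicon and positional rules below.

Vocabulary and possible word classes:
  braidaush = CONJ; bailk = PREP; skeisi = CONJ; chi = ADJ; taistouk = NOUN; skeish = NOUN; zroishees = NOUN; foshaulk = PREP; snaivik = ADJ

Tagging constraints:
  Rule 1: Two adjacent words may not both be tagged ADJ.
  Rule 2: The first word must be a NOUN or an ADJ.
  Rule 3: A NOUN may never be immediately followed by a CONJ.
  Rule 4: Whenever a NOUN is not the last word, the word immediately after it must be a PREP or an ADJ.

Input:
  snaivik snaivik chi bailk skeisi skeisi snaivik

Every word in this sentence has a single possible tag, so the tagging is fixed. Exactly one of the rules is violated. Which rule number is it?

1

Fixed tagging: ADJ ADJ ADJ PREP CONJ CONJ ADJ.
Applying the rules: R1 ✗, R2 ✓, R3 ✓, R4 ✓.
Only rule 1 fails.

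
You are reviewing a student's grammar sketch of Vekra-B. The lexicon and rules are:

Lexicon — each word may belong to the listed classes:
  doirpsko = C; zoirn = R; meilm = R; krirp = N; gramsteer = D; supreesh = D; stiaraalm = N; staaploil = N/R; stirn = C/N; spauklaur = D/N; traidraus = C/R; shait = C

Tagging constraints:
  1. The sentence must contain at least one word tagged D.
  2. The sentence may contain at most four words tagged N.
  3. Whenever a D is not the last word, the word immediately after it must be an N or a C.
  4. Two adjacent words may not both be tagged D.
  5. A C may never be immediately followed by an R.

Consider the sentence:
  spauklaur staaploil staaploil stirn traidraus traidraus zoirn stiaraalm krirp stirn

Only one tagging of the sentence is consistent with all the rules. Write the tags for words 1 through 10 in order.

D N R N R R R N N C

Candidates per position — 1:spauklaur {D,N}; 2:staaploil {N,R}; 3:staaploil {N,R}; 4:stirn {C,N}; 5:traidraus {C,R}; 6:traidraus {C,R}; 7:zoirn {R}; 8:stiaraalm {N}; 9:krirp {N}; 10:stirn {C,N}.
Word 1 cannot be N — rule 1 would then fail for every completion. It is D.
Word 2 cannot be R — rule 3 would then fail for every completion. It is N.
Word 4 cannot be C — rule 5 would then fail for every completion. It is N.
Word 5 cannot be C — rule 5 would then fail for every completion. It is R.
Word 6 cannot be C — rule 5 would then fail for every completion. It is R.
Word 10 cannot be N — rule 2 would then fail for every completion. It is C.
Word 3 cannot be N — rule 2 would then fail for every completion. It is R.
That leaves exactly one tagging: D N R N R R R N N C.
Check: rule 1 ✓; rule 2 ✓; rule 3 ✓; rule 4 ✓; rule 5 ✓.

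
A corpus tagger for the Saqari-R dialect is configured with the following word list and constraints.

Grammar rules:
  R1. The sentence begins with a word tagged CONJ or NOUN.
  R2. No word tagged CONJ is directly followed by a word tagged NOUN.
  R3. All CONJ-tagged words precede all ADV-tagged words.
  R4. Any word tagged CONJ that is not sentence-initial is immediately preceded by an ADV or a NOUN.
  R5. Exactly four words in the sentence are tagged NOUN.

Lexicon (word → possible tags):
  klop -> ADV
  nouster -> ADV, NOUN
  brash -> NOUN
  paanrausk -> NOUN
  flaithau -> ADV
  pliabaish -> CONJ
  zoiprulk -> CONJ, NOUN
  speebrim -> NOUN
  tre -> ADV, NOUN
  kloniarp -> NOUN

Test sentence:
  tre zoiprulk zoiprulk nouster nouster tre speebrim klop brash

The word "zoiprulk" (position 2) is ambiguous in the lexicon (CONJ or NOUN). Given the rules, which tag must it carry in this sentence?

NOUN

Candidates per position — 1:tre {ADV,NOUN}; 2:zoiprulk {CONJ,NOUN}; 3:zoiprulk {CONJ,NOUN}; 4:nouster {ADV,NOUN}; 5:nouster {ADV,NOUN}; 6:tre {ADV,NOUN}; 7:speebrim {NOUN}; 8:klop {ADV}; 9:brash {NOUN}.
Position 1: ADV is ruled out by rule 1; that leaves NOUN.
Position 2: the remaining choice is settled jointly with positions 3, 4, 5, 6 — only NOUN at position 2 is part of a tagging that satisfies every rule.
The unique satisfying tagging is: NOUN NOUN CONJ ADV ADV ADV NOUN ADV NOUN.
Check: rule 1 ok; rule 2 ok; rule 3 ok; rule 4 ok; rule 5 ok.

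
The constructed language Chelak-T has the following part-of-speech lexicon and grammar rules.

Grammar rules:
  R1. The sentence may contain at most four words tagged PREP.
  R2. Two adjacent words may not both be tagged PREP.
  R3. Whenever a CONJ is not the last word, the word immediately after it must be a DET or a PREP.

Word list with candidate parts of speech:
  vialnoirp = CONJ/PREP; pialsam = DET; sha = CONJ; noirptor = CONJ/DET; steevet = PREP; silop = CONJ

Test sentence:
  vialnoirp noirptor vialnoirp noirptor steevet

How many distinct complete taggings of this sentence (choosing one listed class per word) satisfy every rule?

Candidates per position — 1:vialnoirp {CONJ,PREP}; 2:noirptor {CONJ,DET}; 3:vialnoirp {CONJ,PREP}; 4:noirptor {CONJ,DET}; 5:steevet {PREP}.
There are 16 candidate sequences in total.
Checking each against the rules leaves 8 sequences.
Count = 8.

8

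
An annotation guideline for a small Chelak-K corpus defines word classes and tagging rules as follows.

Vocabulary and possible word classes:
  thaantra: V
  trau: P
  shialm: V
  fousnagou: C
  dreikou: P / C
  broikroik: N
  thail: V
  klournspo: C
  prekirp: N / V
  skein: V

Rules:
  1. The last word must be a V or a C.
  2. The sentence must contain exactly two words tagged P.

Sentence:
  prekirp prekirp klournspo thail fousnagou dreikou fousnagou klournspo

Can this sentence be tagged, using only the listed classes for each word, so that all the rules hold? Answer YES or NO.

Candidates per position — 1:prekirp {N,V}; 2:prekirp {N,V}; 3:klournspo {C}; 4:thail {V}; 5:fousnagou {C}; 6:dreikou {P,C}; 7:fousnagou {C}; 8:klournspo {C}.
Rule 2 cannot be satisfied by any choice of tags from the lexicon.
So there is no consistent tagging.

NO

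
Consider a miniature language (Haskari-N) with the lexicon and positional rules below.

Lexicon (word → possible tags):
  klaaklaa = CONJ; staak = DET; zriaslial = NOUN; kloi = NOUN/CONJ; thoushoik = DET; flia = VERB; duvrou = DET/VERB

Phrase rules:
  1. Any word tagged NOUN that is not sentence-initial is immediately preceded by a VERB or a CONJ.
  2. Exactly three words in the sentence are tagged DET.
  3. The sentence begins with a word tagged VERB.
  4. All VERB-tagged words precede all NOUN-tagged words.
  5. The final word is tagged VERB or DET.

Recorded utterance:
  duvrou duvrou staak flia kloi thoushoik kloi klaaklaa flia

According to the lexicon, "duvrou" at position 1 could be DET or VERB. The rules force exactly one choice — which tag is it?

Candidates per position — 1:duvrou {DET,VERB}; 2:duvrou {DET,VERB}; 3:staak {DET}; 4:flia {VERB}; 5:kloi {NOUN,CONJ}; 6:thoushoik {DET}; 7:kloi {NOUN,CONJ}; 8:klaaklaa {CONJ}; 9:flia {VERB}.
Position 1: tagging it DET would leave rule 3 unsatisfiable, so it must be VERB.
Position 2: tagging it VERB would leave rule 2 unsatisfiable, so it must be DET.
Position 5: tagging it NOUN would leave rule 4 unsatisfiable, so it must be CONJ.
Position 7: tagging it NOUN would leave rule 1 unsatisfiable, so it must be CONJ.
So the tagging must be: VERB DET DET VERB CONJ DET CONJ CONJ VERB.
Check: rule 1 ok; rule 2 ok; rule 3 ok; rule 4 ok; rule 5 ok.

VERB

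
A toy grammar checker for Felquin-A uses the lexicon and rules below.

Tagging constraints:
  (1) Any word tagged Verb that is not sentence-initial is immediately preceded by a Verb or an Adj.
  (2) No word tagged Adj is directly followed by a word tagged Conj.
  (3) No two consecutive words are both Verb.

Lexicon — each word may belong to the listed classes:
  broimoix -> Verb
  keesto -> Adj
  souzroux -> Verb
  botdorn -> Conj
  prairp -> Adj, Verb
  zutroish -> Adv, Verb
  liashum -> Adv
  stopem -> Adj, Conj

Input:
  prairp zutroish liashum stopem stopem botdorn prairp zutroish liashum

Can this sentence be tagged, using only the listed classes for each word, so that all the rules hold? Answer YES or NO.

Candidates per position — 1:prairp {Adj,Verb}; 2:zutroish {Adv,Verb}; 3:liashum {Adv}; 4:stopem {Adj,Conj}; 5:stopem {Adj,Conj}; 6:botdorn {Conj}; 7:prairp {Adj,Verb}; 8:zutroish {Adv,Verb}; 9:liashum {Adv}.
One satisfying assignment: Adj Adv Adv Conj Conj Conj Adj Adv Adv.
Check: rule 1 ok; rule 2 ok; rule 3 ok.

YES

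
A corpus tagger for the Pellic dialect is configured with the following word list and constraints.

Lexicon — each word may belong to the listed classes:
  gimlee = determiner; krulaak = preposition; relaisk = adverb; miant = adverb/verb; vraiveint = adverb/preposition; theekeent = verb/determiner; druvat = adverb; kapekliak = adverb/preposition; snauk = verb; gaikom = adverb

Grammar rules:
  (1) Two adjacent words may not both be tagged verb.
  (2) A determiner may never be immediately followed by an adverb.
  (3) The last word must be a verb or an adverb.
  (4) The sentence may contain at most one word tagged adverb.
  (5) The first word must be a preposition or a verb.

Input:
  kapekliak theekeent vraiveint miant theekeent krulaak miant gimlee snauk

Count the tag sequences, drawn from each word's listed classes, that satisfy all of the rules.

9

Candidates per position — 1:kapekliak {adverb,preposition}; 2:theekeent {verb,determiner}; 3:vraiveint {adverb,preposition}; 4:miant {adverb,verb}; 5:theekeent {verb,determiner}; 6:krulaak {preposition}; 7:miant {adverb,verb}; 8:gimlee {determiner}; 9:snauk {verb}.
There are 64 candidate sequences in total.
Checking each against the rules leaves 9 sequences.
Count = 9.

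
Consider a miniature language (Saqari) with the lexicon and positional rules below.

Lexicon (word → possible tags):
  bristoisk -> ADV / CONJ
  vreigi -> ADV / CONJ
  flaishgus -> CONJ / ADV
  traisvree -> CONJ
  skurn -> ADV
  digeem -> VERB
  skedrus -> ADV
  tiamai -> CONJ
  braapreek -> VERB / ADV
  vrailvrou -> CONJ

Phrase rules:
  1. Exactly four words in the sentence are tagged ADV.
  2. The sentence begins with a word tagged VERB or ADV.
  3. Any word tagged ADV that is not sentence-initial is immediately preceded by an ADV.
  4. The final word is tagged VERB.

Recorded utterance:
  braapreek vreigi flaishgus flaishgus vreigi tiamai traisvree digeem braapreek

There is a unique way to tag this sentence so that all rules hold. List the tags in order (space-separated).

ADV ADV ADV ADV CONJ CONJ CONJ VERB VERB

Candidates per position — 1:braapreek {VERB,ADV}; 2:vreigi {ADV,CONJ}; 3:flaishgus {CONJ,ADV}; 4:flaishgus {CONJ,ADV}; 5:vreigi {ADV,CONJ}; 6:tiamai {CONJ}; 7:traisvree {CONJ}; 8:digeem {VERB}; 9:braapreek {VERB,ADV}.
At position 9, choosing ADV makes rule 3 impossible to satisfy; hence VERB.
The remaining ambiguous positions (1, 2, 3, 4, 5) are resolved jointly — only one combination satisfies every rule.
That leaves exactly one tagging: ADV ADV ADV ADV CONJ CONJ CONJ VERB VERB.
Verifying each rule — rule 1 satisfied; rule 2 satisfied; rule 3 satisfied; rule 4 satisfied.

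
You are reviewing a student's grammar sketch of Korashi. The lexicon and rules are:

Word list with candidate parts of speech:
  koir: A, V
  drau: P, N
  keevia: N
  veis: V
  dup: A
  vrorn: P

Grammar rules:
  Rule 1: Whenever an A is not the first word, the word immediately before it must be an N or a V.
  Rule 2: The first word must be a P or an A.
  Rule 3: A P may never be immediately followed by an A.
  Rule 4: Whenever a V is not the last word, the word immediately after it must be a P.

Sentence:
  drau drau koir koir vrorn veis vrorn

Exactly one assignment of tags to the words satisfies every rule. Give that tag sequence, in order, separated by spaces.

Candidates per position — 1:drau {P,N}; 2:drau {P,N}; 3:koir {A,V}; 4:koir {A,V}; 5:vrorn {P}; 6:veis {V}; 7:vrorn {P}.
Position 1: tagging it N would leave rule 2 unsatisfiable, so it must be P.
Position 3: tagging it V would leave rule 4 unsatisfiable, so it must be A.
Position 4: tagging it A would leave rule 1 unsatisfiable, so it must be V.
Position 2: tagging it P would leave rule 1 unsatisfiable, so it must be N.
That leaves exactly one tagging: P N A V P V P.
Rule-by-rule: rule 1 ✓; rule 2 ✓; rule 3 ✓; rule 4 ✓.

P N A V P V P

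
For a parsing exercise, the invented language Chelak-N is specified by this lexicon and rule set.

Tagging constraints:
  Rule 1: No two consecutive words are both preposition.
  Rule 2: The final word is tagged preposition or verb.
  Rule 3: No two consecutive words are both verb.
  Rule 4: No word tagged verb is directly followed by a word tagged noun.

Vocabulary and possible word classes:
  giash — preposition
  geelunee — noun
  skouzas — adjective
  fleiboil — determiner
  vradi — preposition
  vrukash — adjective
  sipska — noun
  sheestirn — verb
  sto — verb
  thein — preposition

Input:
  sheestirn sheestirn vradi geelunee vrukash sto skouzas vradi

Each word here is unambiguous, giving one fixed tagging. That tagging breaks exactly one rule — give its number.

3

Fixed tagging: verb verb preposition noun adjective verb adjective preposition.
Rule check: R1 pass, R2 pass, R3 fail, R4 pass.
Only rule 3 fails.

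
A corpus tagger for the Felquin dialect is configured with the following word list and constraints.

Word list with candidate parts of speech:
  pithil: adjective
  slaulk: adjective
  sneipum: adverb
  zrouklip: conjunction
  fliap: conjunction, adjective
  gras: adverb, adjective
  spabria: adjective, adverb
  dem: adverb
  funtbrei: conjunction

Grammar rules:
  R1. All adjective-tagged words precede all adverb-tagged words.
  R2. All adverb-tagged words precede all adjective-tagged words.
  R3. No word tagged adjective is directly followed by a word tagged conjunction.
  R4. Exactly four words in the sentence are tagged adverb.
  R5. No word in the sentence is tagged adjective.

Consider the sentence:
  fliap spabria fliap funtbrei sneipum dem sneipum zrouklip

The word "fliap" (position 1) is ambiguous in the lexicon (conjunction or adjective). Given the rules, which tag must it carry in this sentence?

conjunction

Candidates per position — 1:fliap {conjunction,adjective}; 2:spabria {adjective,adverb}; 3:fliap {conjunction,adjective}; 4:funtbrei {conjunction}; 5:sneipum {adverb}; 6:dem {adverb}; 7:sneipum {adverb}; 8:zrouklip {conjunction}.
Position 1: tagging it adjective would leave rule 2 unsatisfiable, so it must be conjunction.
Position 2: tagging it adjective would leave rule 2 unsatisfiable, so it must be adverb.
Position 3: tagging it adjective would leave rule 1 unsatisfiable, so it must be conjunction.
That leaves exactly one tagging: conjunction adverb conjunction conjunction adverb adverb adverb conjunction.
Checking: rule 1 satisfied; rule 2 satisfied; rule 3 satisfied; rule 4 satisfied; rule 5 satisfied.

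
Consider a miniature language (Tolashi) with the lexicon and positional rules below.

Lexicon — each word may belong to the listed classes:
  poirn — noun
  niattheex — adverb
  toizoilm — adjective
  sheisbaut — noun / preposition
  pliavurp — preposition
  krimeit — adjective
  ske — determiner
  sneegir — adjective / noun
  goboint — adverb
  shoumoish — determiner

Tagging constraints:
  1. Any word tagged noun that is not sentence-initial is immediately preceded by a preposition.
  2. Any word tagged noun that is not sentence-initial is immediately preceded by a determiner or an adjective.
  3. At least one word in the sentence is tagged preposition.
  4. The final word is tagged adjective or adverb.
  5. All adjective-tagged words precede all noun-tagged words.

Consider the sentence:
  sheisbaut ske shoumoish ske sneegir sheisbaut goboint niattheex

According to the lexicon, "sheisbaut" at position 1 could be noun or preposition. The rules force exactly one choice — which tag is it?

Candidates per position — 1:sheisbaut {noun,preposition}; 2:ske {determiner}; 3:shoumoish {determiner}; 4:ske {determiner}; 5:sneegir {adjective,noun}; 6:sheisbaut {noun,preposition}; 7:goboint {adverb}; 8:niattheex {adverb}.
At position 5, choosing noun makes rule 1 impossible to satisfy; hence adjective.
At position 6, choosing noun makes rule 1 impossible to satisfy; hence preposition.
At position 1, choosing noun makes rule 5 impossible to satisfy; hence preposition.
The unique satisfying tagging is: preposition determiner determiner determiner adjective preposition adverb adverb.
Verifying each rule — rule 1 holds; rule 2 holds; rule 3 holds; rule 4 holds; rule 5 holds.

preposition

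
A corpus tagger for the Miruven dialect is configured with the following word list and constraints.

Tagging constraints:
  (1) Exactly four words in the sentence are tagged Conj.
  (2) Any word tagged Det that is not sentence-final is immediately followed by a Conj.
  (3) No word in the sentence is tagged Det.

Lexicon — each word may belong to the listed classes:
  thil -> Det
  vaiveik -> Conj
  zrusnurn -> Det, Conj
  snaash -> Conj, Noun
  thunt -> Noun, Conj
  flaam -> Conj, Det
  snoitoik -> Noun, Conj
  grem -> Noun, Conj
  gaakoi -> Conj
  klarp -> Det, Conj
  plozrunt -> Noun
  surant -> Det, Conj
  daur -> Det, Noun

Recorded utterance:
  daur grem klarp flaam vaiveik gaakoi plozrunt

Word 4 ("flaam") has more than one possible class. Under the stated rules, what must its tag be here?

Candidates per position — 1:daur {Det,Noun}; 2:grem {Noun,Conj}; 3:klarp {Det,Conj}; 4:flaam {Conj,Det}; 5:vaiveik {Conj}; 6:gaakoi {Conj}; 7:plozrunt {Noun}.
If word 1 were Det, no tagging could satisfy rule 3; so word 1 is Noun.
If word 3 were Det, no tagging could satisfy rule 3; so word 3 is Conj.
If word 4 were Det, no tagging could satisfy rule 3; so word 4 is Conj.
If word 2 were Conj, no tagging could satisfy rule 1; so word 2 is Noun.
The unique satisfying tagging is: Noun Noun Conj Conj Conj Conj Noun.
Verifying each rule — rule 1 ok; rule 2 ok; rule 3 ok.

Conj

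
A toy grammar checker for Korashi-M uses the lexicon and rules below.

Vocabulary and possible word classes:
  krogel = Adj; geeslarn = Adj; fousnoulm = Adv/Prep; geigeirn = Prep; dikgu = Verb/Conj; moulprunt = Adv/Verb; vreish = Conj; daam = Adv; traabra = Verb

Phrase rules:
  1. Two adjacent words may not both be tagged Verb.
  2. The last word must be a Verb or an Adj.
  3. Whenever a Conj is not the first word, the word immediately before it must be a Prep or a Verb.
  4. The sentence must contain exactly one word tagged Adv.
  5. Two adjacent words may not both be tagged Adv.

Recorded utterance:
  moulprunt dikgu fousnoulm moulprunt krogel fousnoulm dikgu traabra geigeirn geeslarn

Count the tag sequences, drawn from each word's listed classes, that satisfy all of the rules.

3

Candidates per position — 1:moulprunt {Adv,Verb}; 2:dikgu {Verb,Conj}; 3:fousnoulm {Adv,Prep}; 4:moulprunt {Adv,Verb}; 5:krogel {Adj}; 6:fousnoulm {Adv,Prep}; 7:dikgu {Verb,Conj}; 8:traabra {Verb}; 9:geigeirn {Prep}; 10:geeslarn {Adj}.
There are 64 candidate sequences in total.
The sequences that satisfy every rule: Adv Verb Prep Verb Adj Prep Conj Verb Prep Adj; Verb Conj Adv Verb Adj Prep Conj Verb Prep Adj; Verb Conj Prep Adv Adj Prep Conj Verb Prep Adj.
Count = 3.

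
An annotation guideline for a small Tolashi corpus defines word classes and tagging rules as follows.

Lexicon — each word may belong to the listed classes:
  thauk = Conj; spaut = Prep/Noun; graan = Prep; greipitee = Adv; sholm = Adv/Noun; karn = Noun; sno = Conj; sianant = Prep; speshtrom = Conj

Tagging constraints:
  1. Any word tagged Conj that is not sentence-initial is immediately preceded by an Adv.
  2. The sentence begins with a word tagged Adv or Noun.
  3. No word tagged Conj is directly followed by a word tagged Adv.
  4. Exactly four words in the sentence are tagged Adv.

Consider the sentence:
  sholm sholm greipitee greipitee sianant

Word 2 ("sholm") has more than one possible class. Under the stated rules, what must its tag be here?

Adv

Candidates per position — 1:sholm {Adv,Noun}; 2:sholm {Adv,Noun}; 3:greipitee {Adv}; 4:greipitee {Adv}; 5:sianant {Prep}.
Word 1 cannot be Noun — rule 4 would then fail for every completion. It is Adv.
Word 2 cannot be Noun — rule 4 would then fail for every completion. It is Adv.
That leaves exactly one tagging: Adv Adv Adv Adv Prep.
Verifying each rule — rule 1 ok; rule 2 ok; rule 3 ok; rule 4 ok.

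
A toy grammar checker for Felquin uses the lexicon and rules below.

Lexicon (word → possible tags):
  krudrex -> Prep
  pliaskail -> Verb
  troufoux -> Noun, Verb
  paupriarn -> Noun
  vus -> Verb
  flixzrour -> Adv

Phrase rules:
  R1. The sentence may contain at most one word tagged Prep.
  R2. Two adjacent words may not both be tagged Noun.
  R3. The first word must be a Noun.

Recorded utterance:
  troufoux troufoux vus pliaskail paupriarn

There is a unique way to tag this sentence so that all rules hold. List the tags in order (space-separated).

Noun Verb Verb Verb Noun

Candidates per position — 1:troufoux {Noun,Verb}; 2:troufoux {Noun,Verb}; 3:vus {Verb}; 4:pliaskail {Verb}; 5:paupriarn {Noun}.
Word 1 cannot be Verb — rule 3 would then fail for every completion. It is Noun.
Word 2 cannot be Noun — rule 2 would then fail for every completion. It is Verb.
The unique satisfying tagging is: Noun Verb Verb Verb Noun.
Check: rule 1 ✓; rule 2 ✓; rule 3 ✓.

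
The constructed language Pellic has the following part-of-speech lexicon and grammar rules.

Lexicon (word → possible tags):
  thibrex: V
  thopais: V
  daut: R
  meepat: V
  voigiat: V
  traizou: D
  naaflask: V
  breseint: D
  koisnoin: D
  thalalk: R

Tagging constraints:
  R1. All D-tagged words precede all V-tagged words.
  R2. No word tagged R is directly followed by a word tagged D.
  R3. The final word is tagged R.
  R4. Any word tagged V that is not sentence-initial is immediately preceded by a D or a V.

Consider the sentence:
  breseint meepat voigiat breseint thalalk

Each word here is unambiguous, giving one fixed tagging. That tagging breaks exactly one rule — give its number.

Fixed tagging: D V V D R.
Checking each rule: R1 ✗, R2 ✓, R3 ✓, R4 ✓.
Only rule 1 fails.

1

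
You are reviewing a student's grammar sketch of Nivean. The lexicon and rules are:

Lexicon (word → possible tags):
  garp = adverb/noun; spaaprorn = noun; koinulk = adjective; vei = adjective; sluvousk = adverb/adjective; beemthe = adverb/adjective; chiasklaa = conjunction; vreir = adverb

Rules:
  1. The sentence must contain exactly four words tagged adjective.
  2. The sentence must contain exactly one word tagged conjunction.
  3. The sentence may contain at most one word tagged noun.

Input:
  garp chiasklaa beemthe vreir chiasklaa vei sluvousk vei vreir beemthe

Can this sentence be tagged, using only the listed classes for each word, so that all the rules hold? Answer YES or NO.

NO

Candidates per position — 1:garp {adverb,noun}; 2:chiasklaa {conjunction}; 3:beemthe {adverb,adjective}; 4:vreir {adverb}; 5:chiasklaa {conjunction}; 6:vei {adjective}; 7:sluvousk {adverb,adjective}; 8:vei {adjective}; 9:vreir {adverb}; 10:beemthe {adverb,adjective}.
Rule 2 cannot be satisfied by any choice of tags from the lexicon.
So there is no consistent tagging.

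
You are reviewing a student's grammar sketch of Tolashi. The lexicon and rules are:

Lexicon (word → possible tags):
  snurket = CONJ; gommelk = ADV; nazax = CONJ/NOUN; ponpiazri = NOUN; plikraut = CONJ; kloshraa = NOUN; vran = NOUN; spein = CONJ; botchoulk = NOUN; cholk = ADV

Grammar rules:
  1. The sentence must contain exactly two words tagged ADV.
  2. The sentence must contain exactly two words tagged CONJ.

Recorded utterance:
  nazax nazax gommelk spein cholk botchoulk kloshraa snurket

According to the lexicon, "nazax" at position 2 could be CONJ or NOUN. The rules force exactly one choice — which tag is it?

NOUN

Candidates per position — 1:nazax {CONJ,NOUN}; 2:nazax {CONJ,NOUN}; 3:gommelk {ADV}; 4:spein {CONJ}; 5:cholk {ADV}; 6:botchoulk {NOUN}; 7:kloshraa {NOUN}; 8:snurket {CONJ}.
Position 1: CONJ is ruled out by rule 2; that leaves NOUN.
Position 2: CONJ is ruled out by rule 2; that leaves NOUN.
So the tagging must be: NOUN NOUN ADV CONJ ADV NOUN NOUN CONJ.
Verifying each rule — rule 1 holds; rule 2 holds.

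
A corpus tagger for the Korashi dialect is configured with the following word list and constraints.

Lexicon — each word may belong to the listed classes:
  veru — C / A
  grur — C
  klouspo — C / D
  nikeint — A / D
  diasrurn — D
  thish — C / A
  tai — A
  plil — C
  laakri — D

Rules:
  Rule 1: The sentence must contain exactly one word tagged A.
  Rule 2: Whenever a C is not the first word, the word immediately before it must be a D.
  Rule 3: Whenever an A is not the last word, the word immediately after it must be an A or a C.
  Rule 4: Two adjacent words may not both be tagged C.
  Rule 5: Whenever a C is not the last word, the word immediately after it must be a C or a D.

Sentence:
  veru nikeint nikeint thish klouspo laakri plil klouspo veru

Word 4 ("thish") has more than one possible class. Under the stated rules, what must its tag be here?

C

Candidates per position — 1:veru {C,A}; 2:nikeint {A,D}; 3:nikeint {A,D}; 4:thish {C,A}; 5:klouspo {C,D}; 6:laakri {D}; 7:plil {C}; 8:klouspo {C,D}; 9:veru {C,A}.
At position 5, choosing C makes rule 2 impossible to satisfy; hence D.
At position 8, choosing C makes rule 2 impossible to satisfy; hence D.
At position 4, choosing A makes rule 3 impossible to satisfy; hence C.
At position 3, choosing A makes rule 2 impossible to satisfy; hence D.
At position 1, choosing A makes rule 3 impossible to satisfy; hence C.
At position 2, choosing A makes rule 3 impossible to satisfy; hence D.
At position 9, choosing C makes rule 1 impossible to satisfy; hence A.
That leaves exactly one tagging: C D D C D D C D A.
Check: rule 1 ✓; rule 2 ✓; rule 3 ✓; rule 4 ✓; rule 5 ✓.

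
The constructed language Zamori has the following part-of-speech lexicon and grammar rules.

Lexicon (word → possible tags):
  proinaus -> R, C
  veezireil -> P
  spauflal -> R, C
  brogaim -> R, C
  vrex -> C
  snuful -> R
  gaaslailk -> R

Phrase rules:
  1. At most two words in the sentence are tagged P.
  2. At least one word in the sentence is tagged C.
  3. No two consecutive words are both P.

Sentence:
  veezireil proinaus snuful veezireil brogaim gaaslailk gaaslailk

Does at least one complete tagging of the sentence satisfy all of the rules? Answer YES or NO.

YES

Candidates per position — 1:veezireil {P}; 2:proinaus {R,C}; 3:snuful {R}; 4:veezireil {P}; 5:brogaim {R,C}; 6:gaaslailk {R}; 7:gaaslailk {R}.
One satisfying assignment: P R R P C R R.
Check: rule 1 holds; rule 2 holds; rule 3 holds.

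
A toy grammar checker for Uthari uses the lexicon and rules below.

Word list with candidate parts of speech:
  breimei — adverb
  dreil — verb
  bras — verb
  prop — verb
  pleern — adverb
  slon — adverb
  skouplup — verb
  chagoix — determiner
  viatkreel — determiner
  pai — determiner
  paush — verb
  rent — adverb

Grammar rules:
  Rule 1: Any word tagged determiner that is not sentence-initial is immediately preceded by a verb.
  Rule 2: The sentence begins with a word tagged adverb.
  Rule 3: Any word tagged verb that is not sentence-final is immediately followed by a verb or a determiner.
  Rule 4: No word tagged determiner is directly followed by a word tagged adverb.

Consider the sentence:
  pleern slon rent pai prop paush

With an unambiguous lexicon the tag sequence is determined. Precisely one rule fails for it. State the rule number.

1

Fixed tagging: adverb adverb adverb determiner verb verb.
Checking each rule: R1 violated, R2 holds, R3 holds, R4 holds.
Only rule 1 fails.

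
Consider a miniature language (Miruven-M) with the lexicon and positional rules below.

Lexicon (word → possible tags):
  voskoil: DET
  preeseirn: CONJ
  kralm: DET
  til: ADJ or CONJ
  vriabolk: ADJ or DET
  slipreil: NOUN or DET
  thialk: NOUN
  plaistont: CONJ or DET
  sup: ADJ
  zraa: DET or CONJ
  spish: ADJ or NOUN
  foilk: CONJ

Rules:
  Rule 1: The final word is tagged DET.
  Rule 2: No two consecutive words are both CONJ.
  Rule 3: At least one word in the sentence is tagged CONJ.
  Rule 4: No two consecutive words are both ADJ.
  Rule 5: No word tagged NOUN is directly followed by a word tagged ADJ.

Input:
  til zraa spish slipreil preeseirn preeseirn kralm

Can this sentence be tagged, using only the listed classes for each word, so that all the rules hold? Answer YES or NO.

Candidates per position — 1:til {ADJ,CONJ}; 2:zraa {DET,CONJ}; 3:spish {ADJ,NOUN}; 4:slipreil {NOUN,DET}; 5:preeseirn {CONJ}; 6:preeseirn {CONJ}; 7:kralm {DET}.
Rule 2 cannot be satisfied by any choice of tags from the lexicon.
So there is no consistent tagging.

NO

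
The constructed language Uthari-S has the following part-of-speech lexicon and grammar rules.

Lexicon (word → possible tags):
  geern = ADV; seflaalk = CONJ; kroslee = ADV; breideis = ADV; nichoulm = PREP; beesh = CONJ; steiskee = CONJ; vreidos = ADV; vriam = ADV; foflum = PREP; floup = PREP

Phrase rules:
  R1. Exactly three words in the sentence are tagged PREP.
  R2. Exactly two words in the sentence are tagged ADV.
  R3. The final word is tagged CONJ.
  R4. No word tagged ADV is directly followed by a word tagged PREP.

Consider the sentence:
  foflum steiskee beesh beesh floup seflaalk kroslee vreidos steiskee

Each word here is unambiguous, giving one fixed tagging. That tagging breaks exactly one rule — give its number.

Fixed tagging: PREP CONJ CONJ CONJ PREP CONJ ADV ADV CONJ.
Checking each rule: R1 fail, R2 pass, R3 pass, R4 pass.
Only rule 1 fails.

1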